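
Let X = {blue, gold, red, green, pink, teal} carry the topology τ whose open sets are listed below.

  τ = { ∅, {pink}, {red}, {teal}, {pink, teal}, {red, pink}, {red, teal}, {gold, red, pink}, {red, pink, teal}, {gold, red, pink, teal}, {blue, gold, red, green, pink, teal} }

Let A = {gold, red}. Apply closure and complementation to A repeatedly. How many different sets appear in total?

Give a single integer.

6

closure: X∖int(X∖A) = X∖{pink, teal} = {blue, gold, red, green}
Let k=closure and c=complement:
  1. A     = {gold, red}
  2. kA    = {blue, gold, red, green}
  3. cA    = {blue, green, pink, teal}
  4. ckA   = {pink, teal}
  5. kcA   = {blue, gold, green, pink, teal}
  6. ckcA  = {red}
— saturated at 6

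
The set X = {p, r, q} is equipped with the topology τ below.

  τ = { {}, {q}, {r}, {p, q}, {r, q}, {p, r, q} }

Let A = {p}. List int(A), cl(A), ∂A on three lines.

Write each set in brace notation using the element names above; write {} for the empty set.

interior: largest open inside A is {} (from {})
cl via duality: int({r, q}) = {r, q}, so X∖{r, q} = {p}
cl∖int = {p}

int(A) = {}
cl(A)  = {p}
∂A     = {p}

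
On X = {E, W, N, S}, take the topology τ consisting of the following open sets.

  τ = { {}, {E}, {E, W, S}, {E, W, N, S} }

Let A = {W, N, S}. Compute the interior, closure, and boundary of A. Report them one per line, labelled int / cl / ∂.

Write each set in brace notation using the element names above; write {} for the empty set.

U open, U⊆A: {}. int(A) = ⋃ = {}
X∖A={E}, int(X∖A)={E}, hence cl(A)={W, N, S}
∂A: remove int from cl → {W, N, S}

int(A) = {}
cl(A)  = {W, N, S}
∂A     = {W, N, S}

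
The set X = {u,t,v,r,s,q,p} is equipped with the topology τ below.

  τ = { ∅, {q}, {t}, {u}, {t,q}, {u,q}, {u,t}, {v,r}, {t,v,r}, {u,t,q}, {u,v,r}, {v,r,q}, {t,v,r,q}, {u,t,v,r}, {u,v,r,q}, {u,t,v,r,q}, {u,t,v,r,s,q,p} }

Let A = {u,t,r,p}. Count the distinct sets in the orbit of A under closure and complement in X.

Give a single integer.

10

X∖A={v,s,q}, int(X∖A)={q}, hence cl(A)={u,t,v,r,s,p}
Orbit (k=closure, c=complement):
  1. A     = {u,t,r,p}
  2. kA    = {u,t,v,r,s,p}
  3. cA    = {v,s,q}
  4. ckA   = {q}
  5. kcA   = {v,r,s,q,p}
  6. kckA  = {s,q,p}
  7. ckcA  = {u,t}
  8. ckckA = {u,t,v,r}
  9. kckcA = {u,t,s,p}
  10. ckckcA = {v,r,q}
(closed under both — stop)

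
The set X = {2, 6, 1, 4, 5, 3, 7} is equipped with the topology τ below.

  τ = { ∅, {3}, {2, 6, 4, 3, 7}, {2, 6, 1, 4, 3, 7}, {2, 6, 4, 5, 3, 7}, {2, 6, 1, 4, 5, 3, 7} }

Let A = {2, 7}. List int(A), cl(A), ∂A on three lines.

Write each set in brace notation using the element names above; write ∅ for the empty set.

U open, U⊆A: ∅. int(A) = ⋃ = ∅
X∖A={6, 1, 4, 5, 3}, int(X∖A)={3}, hence cl(A)={2, 6, 1, 4, 5, 7}
∂A: remove int from cl → {2, 6, 1, 4, 5, 7}

int(A) = ∅
cl(A)  = {2, 6, 1, 4, 5, 7}
∂A     = {2, 6, 1, 4, 5, 7}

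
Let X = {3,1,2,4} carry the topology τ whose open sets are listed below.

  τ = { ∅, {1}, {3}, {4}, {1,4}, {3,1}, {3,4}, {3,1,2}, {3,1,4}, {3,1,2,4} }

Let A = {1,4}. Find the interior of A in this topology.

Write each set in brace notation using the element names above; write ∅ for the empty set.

U open, U⊆A: ∅, {4}, {1}, {1,4}. int(A) = ⋃ = {1,4}

{1,4}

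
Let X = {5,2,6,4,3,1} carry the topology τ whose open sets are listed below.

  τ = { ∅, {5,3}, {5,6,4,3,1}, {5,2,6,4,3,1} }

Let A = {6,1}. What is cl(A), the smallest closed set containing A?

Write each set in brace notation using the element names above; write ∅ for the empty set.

complement {5,2,4,3}; its interior {5,3}; cl(A) = X∖{5,3} = {2,6,4,1}

{2,6,4,1}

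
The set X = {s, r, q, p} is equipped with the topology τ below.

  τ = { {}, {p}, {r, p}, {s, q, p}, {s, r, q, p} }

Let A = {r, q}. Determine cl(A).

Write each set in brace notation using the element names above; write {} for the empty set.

closure: X∖int(X∖A) = X∖{p} = {s, r, q}

{s, r, q}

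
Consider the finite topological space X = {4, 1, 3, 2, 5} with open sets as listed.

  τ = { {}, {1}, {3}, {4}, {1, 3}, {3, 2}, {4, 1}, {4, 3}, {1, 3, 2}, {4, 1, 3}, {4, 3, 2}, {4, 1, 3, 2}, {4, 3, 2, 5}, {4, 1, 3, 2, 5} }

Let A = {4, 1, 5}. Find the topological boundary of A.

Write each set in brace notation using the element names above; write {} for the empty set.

{5}

U open, U⊆A: {}, {4}, {1}, {4, 1}. int(A) = ⋃ = {4, 1}
X∖A={3, 2}, int(X∖A)={3, 2}, hence cl(A)={4, 1, 5}
∂A: remove int from cl → {5}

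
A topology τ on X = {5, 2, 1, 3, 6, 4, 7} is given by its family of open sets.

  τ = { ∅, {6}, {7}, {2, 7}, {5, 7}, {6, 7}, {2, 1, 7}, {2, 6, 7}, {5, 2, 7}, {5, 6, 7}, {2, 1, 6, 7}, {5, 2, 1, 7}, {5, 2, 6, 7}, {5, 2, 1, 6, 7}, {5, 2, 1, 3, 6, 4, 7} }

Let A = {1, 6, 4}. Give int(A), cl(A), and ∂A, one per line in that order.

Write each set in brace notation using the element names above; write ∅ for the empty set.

int(A) = {6}
cl(A)  = {1, 3, 6, 4}
∂A     = {1, 3, 4}

opens ⊆ A: ∅, {6}; union → int = {6}
complement {5, 2, 3, 7}; its interior {5, 2, 7}; cl(A) = X∖{5, 2, 7} = {1, 3, 6, 4}
boundary = {1, 3, 6, 4} ∖ {6} = {1, 3, 4}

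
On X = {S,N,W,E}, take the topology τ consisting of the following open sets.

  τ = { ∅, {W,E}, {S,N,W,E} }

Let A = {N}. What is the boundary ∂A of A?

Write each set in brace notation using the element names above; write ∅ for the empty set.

interior: largest open inside A is ∅ (from ∅)
cl via duality: int({S,W,E}) = {W,E}, so X∖{W,E} = {S,N}
cl∖int = {S,N}

{S,N}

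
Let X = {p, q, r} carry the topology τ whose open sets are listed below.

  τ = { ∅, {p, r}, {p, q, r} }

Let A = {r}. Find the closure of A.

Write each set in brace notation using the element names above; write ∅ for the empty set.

X∖A={p, q}, int(X∖A)=∅, hence cl(A)={p, q, r}

{p, q, r}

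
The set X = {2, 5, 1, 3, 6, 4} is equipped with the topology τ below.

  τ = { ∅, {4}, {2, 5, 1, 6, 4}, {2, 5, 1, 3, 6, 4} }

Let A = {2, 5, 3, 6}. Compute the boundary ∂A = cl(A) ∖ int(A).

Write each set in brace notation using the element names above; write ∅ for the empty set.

{2, 5, 1, 3, 6}

U open, U⊆A: ∅. int(A) = ⋃ = ∅
X∖A={1, 4}, int(X∖A)={4}, hence cl(A)={2, 5, 1, 3, 6}
∂A: remove int from cl → {2, 5, 1, 3, 6}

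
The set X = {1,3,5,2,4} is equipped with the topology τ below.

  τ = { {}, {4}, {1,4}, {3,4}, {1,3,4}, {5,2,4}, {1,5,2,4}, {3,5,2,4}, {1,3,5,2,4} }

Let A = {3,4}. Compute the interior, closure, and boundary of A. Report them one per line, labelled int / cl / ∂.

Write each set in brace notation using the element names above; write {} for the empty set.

int(A) = {3,4}
cl(A)  = {1,3,5,2,4}
∂A     = {1,5,2}

open subsets of A: {}, {4}, {3,4}; so int(A) = {3,4}
closure: X∖int(X∖A) = X∖{} = {1,3,5,2,4}
∂A = {1,3,5,2,4} minus {3,4} = {1,5,2}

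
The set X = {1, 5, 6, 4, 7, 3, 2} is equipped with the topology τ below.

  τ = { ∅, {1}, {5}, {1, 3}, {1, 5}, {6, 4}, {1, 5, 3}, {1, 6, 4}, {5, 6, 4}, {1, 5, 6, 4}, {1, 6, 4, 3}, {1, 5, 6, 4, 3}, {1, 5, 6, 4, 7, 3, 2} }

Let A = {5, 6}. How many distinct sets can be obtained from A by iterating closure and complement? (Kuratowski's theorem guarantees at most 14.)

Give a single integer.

complement {1, 4, 7, 3, 2}; its interior {1, 3}; cl(A) = X∖{1, 3} = {5, 6, 4, 7, 2}
With k = closure, c = complement:
  1. A     = {5, 6}
  2. kA    = {5, 6, 4, 7, 2}
  3. cA    = {1, 4, 7, 3, 2}
  4. ckA   = {1, 3}
  5. kcA   = {1, 6, 4, 7, 3, 2}
  6. kckA  = {1, 7, 3, 2}
  7. ckcA  = {5}
  8. ckckA = {5, 6, 4}
  9. kckcA = {5, 7, 2}
  10. ckckcA = {1, 6, 4, 3}
k, c of each give nothing new

10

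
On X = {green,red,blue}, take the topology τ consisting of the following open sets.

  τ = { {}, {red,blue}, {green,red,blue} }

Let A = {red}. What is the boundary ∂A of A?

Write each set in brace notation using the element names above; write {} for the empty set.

{green,red,blue}

open subsets of A: {}; so int(A) = {}
closure: X∖int(X∖A) = X∖{} = {green,red,blue}
∂A = {green,red,blue} minus {} = {green,red,blue}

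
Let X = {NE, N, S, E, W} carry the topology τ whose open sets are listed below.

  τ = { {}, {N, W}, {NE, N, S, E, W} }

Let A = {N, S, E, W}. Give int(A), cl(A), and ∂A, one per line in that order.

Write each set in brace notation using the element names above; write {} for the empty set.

int(A) = {N, W}
cl(A)  = {NE, N, S, E, W}
∂A     = {NE, S, E}

interior: largest open inside A is {N, W} (from {}, {N, W})
cl via duality: int({NE}) = {}, so X∖{} = {NE, N, S, E, W}
cl∖int = {NE, S, E}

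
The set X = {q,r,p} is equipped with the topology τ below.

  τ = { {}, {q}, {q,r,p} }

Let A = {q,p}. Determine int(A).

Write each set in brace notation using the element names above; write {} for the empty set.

open subsets of A: {}, {q}; so int(A) = {q}

{q}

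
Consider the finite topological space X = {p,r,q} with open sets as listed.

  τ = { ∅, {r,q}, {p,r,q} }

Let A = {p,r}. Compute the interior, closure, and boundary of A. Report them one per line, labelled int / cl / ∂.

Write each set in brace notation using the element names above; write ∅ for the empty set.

int(A) = ∅
cl(A)  = {p,r,q}
∂A     = {p,r,q}

U open, U⊆A: ∅. int(A) = ⋃ = ∅
X∖A={q}, int(X∖A)=∅, hence cl(A)={p,r,q}
∂A: remove int from cl → {p,r,q}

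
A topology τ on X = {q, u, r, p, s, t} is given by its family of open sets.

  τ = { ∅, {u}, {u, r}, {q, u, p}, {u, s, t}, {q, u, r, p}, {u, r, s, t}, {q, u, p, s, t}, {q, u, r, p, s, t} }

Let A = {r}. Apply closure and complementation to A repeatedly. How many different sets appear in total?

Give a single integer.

4

cl via duality: int({q, u, p, s, t}) = {q, u, p, s, t}, so X∖{q, u, p, s, t} = {r}
Write k for closure, c for complement:
  1. A     = {r}
  2. cA    = {q, u, p, s, t}
  3. kcA   = {q, u, r, p, s, t}
  4. ckcA  = ∅
applying k or c yields no new set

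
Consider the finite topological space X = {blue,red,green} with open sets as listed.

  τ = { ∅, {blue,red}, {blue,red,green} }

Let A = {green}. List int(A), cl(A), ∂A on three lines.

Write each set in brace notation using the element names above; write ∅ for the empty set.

int(A) = ∅
cl(A)  = {green}
∂A     = {green}

opens ⊆ A: ∅; union → int = ∅
complement {blue,red}; its interior {blue,red}; cl(A) = X∖{blue,red} = {green}
boundary = {green} ∖ ∅ = {green}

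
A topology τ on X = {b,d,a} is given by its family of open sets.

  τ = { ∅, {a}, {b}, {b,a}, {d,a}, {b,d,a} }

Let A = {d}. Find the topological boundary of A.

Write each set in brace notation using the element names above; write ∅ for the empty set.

{d}

U open, U⊆A: ∅. int(A) = ⋃ = ∅
X∖A={b,a}, int(X∖A)={b,a}, hence cl(A)={d}
∂A: remove int from cl → {d}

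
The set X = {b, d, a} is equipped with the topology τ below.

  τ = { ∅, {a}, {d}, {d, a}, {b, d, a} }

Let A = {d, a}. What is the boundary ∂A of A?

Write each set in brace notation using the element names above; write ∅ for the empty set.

{b}

opens ⊆ A: ∅, {d}, {a}, {d, a}; union → int = {d, a}
complement {b}; its interior ∅; cl(A) = X∖∅ = {b, d, a}
boundary = {b, d, a} ∖ {d, a} = {b}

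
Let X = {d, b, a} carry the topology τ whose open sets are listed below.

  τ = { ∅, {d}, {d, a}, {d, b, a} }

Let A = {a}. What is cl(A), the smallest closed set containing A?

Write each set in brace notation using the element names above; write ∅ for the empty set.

{b, a}

closure: X∖int(X∖A) = X∖{d} = {b, a}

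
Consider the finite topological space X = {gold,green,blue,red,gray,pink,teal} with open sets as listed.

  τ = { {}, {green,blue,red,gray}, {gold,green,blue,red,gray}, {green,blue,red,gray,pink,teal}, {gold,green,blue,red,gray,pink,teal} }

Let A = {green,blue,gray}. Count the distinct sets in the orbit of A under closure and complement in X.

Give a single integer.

4

closure: X∖int(X∖A) = X∖{} = {gold,green,blue,red,gray,pink,teal}
Let k=closure and c=complement:
  1. A     = {green,blue,gray}
  2. kA    = {gold,green,blue,red,gray,pink,teal}
  3. cA    = {gold,red,pink,teal}
  4. ckA   = {}
— saturated at 4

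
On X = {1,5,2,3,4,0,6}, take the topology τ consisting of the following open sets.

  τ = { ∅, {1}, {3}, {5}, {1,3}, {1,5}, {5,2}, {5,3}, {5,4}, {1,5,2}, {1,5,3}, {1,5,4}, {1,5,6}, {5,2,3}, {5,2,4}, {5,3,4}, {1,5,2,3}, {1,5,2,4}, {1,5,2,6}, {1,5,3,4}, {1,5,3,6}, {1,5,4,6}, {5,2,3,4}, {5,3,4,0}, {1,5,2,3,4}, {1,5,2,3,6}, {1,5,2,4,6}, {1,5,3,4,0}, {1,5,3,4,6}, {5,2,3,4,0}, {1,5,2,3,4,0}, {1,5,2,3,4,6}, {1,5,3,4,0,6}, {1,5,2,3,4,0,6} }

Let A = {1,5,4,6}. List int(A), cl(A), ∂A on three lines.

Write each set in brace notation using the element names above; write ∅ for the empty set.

int(A) = {1,5,4,6}
cl(A)  = {1,5,2,4,0,6}
∂A     = {2,0}

interior: largest open inside A is {1,5,4,6} (from ∅, {1}, {5}, {1,5}, {5,4}, {1,5,4}, {1,5,6}, {1,5,4,6})
cl via duality: int({2,3,0}) = {3}, so X∖{3} = {1,5,2,4,0,6}
cl∖int = {2,0}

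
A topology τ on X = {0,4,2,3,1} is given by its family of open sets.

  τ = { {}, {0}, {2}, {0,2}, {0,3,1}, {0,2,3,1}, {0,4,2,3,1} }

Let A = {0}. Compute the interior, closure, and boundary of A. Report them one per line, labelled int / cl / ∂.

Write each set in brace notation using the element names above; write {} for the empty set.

int(A) = {0}
cl(A)  = {0,4,3,1}
∂A     = {4,3,1}

opens ⊆ A: {}, {0}; union → int = {0}
complement {4,2,3,1}; its interior {2}; cl(A) = X∖{2} = {0,4,3,1}
boundary = {0,4,3,1} ∖ {0} = {4,3,1}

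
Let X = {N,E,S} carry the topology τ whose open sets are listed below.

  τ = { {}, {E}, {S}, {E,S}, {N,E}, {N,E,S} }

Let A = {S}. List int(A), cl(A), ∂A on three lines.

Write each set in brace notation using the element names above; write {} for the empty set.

interior: largest open inside A is {S} (from {}, {S})
cl via duality: int({N,E}) = {N,E}, so X∖{N,E} = {S}
cl∖int = {}

int(A) = {S}
cl(A)  = {S}
∂A     = {}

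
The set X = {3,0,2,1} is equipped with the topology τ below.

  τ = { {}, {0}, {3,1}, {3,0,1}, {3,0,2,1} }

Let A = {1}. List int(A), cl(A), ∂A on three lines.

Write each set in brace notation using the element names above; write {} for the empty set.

int(A) = {}
cl(A)  = {3,2,1}
∂A     = {3,2,1}

U open, U⊆A: {}. int(A) = ⋃ = {}
X∖A={3,0,2}, int(X∖A)={0}, hence cl(A)={3,2,1}
∂A: remove int from cl → {3,2,1}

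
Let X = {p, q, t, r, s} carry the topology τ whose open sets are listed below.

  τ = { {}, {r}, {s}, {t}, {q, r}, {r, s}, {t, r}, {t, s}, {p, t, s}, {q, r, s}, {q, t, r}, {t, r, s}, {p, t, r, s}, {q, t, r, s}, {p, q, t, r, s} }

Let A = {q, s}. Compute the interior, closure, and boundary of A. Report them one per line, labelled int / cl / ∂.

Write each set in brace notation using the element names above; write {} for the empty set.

open subsets of A: {}, {s}; so int(A) = {s}
closure: X∖int(X∖A) = X∖{t, r} = {p, q, s}
∂A = {p, q, s} minus {s} = {p, q}

int(A) = {s}
cl(A)  = {p, q, s}
∂A     = {p, q}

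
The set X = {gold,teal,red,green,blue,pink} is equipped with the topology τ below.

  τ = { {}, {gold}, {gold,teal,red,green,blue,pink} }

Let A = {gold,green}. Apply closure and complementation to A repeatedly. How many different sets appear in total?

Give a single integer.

6

complement {teal,red,blue,pink}; its interior {}; cl(A) = X∖{} = {gold,teal,red,green,blue,pink}
With k = closure, c = complement:
  1. A     = {gold,green}
  2. kA    = {gold,teal,red,green,blue,pink}
  3. cA    = {teal,red,blue,pink}
  4. ckA   = {}
  5. kcA   = {teal,red,green,blue,pink}
  6. ckcA  = {gold}
k, c of each give nothing new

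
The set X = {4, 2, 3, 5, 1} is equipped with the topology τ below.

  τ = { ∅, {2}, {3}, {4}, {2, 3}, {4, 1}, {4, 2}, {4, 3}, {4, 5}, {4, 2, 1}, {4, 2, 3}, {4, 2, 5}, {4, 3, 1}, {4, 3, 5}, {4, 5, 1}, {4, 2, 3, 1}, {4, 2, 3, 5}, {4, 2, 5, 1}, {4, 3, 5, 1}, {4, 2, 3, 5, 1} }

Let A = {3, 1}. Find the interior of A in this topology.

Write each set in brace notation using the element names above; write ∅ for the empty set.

{3}

U open, U⊆A: ∅, {3}. int(A) = ⋃ = {3}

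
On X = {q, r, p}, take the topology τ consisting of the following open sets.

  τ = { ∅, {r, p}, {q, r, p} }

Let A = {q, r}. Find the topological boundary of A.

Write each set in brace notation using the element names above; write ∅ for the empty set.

{q, r, p}

interior: largest open inside A is ∅ (from ∅)
cl via duality: int({p}) = ∅, so X∖∅ = {q, r, p}
cl∖int = {q, r, p}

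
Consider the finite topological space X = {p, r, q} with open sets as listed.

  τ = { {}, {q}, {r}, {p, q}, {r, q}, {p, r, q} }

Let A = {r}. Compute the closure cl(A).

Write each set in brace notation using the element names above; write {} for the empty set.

{r}

closure: X∖int(X∖A) = X∖{p, q} = {r}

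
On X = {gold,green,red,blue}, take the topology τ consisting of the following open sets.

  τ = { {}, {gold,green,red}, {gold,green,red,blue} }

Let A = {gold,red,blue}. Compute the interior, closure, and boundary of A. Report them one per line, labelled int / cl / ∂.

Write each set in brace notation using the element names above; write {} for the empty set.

int(A) = {}
cl(A)  = {gold,green,red,blue}
∂A     = {gold,green,red,blue}

interior: largest open inside A is {} (from {})
cl via duality: int({green}) = {}, so X∖{} = {gold,green,red,blue}
cl∖int = {gold,green,red,blue}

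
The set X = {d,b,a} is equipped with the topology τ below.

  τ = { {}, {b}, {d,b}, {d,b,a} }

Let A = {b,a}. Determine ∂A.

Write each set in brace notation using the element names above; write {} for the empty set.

U open, U⊆A: {}, {b}. int(A) = ⋃ = {b}
X∖A={d}, int(X∖A)={}, hence cl(A)={d,b,a}
∂A: remove int from cl → {d,a}

{d,a}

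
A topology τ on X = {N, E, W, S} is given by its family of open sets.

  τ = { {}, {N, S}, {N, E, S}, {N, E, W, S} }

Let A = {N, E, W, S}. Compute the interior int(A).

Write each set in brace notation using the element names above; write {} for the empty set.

U open, U⊆A: {}, {N, S}, {N, E, S}, {N, E, W, S}. int(A) = ⋃ = {N, E, W, S}

{N, E, W, S}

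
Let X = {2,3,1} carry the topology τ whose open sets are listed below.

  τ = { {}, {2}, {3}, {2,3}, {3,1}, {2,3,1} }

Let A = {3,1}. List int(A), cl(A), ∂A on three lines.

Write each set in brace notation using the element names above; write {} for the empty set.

int(A) = {3,1}
cl(A)  = {3,1}
∂A     = {}

U open, U⊆A: {}, {3}, {3,1}. int(A) = ⋃ = {3,1}
X∖A={2}, int(X∖A)={2}, hence cl(A)={3,1}
∂A: remove int from cl → {}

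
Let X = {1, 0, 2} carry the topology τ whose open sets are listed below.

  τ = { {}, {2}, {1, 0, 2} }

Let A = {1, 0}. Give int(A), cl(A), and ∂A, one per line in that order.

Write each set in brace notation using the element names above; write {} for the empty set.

int(A) = {}
cl(A)  = {1, 0}
∂A     = {1, 0}

U open, U⊆A: {}. int(A) = ⋃ = {}
X∖A={2}, int(X∖A)={2}, hence cl(A)={1, 0}
∂A: remove int from cl → {1, 0}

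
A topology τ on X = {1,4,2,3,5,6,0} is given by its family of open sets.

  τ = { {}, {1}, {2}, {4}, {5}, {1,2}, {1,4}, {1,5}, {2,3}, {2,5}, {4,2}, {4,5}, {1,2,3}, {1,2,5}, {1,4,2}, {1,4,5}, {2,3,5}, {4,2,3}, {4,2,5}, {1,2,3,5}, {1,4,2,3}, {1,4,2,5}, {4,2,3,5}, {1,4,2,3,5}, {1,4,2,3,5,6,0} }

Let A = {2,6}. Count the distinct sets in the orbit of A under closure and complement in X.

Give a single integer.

8

cl via duality: int({1,4,3,5,0}) = {1,4,5}, so X∖{1,4,5} = {2,3,6,0}
Write k for closure, c for complement:
  1. A     = {2,6}
  2. kA    = {2,3,6,0}
  3. cA    = {1,4,3,5,0}
  4. ckA   = {1,4,5}
  5. kcA   = {1,4,3,5,6,0}
  6. kckA  = {1,4,5,6,0}
  7. ckcA  = {2}
  8. ckckA = {2,3}
applying k or c yields no new set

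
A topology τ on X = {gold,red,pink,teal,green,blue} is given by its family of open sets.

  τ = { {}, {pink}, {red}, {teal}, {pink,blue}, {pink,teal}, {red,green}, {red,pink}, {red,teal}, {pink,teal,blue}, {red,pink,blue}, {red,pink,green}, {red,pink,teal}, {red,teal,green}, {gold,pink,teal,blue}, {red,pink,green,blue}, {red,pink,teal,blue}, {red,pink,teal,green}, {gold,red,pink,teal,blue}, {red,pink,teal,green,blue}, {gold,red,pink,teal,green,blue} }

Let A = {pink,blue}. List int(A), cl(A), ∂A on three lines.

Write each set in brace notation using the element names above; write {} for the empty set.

int(A) = {pink,blue}
cl(A)  = {gold,pink,blue}
∂A     = {gold}

interior: largest open inside A is {pink,blue} (from {}, {pink}, {pink,blue})
cl via duality: int({gold,red,teal,green}) = {red,teal,green}, so X∖{red,teal,green} = {gold,pink,blue}
cl∖int = {gold}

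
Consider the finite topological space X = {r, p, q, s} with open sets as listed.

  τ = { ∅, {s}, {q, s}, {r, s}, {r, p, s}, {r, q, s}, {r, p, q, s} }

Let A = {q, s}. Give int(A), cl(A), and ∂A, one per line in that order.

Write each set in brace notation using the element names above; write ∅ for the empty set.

U open, U⊆A: ∅, {s}, {q, s}. int(A) = ⋃ = {q, s}
X∖A={r, p}, int(X∖A)=∅, hence cl(A)={r, p, q, s}
∂A: remove int from cl → {r, p}

int(A) = {q, s}
cl(A)  = {r, p, q, s}
∂A     = {r, p}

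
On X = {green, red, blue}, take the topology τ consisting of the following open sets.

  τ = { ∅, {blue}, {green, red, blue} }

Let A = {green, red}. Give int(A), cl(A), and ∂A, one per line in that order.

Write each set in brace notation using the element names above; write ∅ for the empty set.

opens ⊆ A: ∅; union → int = ∅
complement {blue}; its interior {blue}; cl(A) = X∖{blue} = {green, red}
boundary = {green, red} ∖ ∅ = {green, red}

int(A) = ∅
cl(A)  = {green, red}
∂A     = {green, red}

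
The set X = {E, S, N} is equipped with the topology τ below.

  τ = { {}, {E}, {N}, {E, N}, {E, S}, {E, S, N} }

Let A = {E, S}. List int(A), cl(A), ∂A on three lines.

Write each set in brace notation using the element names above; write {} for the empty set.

int(A) = {E, S}
cl(A)  = {E, S}
∂A     = {}

interior: largest open inside A is {E, S} (from {}, {E}, {E, S})
cl via duality: int({N}) = {N}, so X∖{N} = {E, S}
cl∖int = {}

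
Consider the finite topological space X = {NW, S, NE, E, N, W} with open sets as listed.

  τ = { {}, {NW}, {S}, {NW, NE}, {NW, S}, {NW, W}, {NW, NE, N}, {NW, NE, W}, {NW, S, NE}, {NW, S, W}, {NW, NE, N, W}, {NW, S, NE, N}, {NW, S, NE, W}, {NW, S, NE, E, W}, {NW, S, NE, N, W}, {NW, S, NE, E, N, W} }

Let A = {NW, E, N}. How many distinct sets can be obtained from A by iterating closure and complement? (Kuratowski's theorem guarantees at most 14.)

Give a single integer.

8

cl via duality: int({S, NE, W}) = {S}, so X∖{S} = {NW, NE, E, N, W}
Write k for closure, c for complement:
  1. A     = {NW, E, N}
  2. kA    = {NW, NE, E, N, W}
  3. cA    = {S, NE, W}
  4. ckA   = {S}
  5. kcA   = {S, NE, E, N, W}
  6. kckA  = {S, E}
  7. ckcA  = {NW}
  8. ckckA = {NW, NE, N, W}
applying k or c yields no new set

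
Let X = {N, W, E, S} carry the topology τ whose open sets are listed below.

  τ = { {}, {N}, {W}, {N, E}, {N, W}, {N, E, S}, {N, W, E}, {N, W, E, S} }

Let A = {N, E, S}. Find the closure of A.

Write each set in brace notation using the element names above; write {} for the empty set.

cl via duality: int({W}) = {W}, so X∖{W} = {N, E, S}

{N, E, S}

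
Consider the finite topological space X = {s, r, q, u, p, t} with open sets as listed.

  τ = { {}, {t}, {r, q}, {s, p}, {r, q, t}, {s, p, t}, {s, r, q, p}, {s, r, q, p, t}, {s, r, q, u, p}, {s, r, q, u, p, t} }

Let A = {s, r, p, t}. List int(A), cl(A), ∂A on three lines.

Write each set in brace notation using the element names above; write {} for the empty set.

U open, U⊆A: {}, {t}, {s, p}, {s, p, t}. int(A) = ⋃ = {s, p, t}
X∖A={q, u}, int(X∖A)={}, hence cl(A)={s, r, q, u, p, t}
∂A: remove int from cl → {r, q, u}

int(A) = {s, p, t}
cl(A)  = {s, r, q, u, p, t}
∂A     = {r, q, u}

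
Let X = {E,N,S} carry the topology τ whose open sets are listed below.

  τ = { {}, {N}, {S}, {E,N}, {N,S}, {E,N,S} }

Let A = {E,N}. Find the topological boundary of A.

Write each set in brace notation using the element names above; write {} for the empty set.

open subsets of A: {}, {N}, {E,N}; so int(A) = {E,N}
closure: X∖int(X∖A) = X∖{S} = {E,N}
∂A = {E,N} minus {E,N} = {}

{}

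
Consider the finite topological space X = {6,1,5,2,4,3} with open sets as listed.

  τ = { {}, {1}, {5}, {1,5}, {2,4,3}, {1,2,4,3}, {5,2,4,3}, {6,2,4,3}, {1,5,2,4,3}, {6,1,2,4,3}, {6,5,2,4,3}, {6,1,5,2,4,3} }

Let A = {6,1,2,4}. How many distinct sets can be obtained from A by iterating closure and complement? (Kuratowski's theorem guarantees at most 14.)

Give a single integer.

6

cl via duality: int({5,3}) = {5}, so X∖{5} = {6,1,2,4,3}
Write k for closure, c for complement:
  1. A     = {6,1,2,4}
  2. kA    = {6,1,2,4,3}
  3. cA    = {5,3}
  4. ckA   = {5}
  5. kcA   = {6,5,2,4,3}
  6. ckcA  = {1}
applying k or c yields no new set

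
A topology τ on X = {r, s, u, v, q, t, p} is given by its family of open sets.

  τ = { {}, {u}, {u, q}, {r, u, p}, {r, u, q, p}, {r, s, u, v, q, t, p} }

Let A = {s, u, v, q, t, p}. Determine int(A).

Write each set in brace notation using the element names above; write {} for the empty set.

{u, q}

interior: largest open inside A is {u, q} (from {}, {u}, {u, q})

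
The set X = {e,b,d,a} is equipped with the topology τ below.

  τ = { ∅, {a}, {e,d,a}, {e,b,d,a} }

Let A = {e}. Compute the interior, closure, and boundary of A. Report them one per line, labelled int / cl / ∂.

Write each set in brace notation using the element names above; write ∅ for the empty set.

interior: largest open inside A is ∅ (from ∅)
cl via duality: int({b,d,a}) = {a}, so X∖{a} = {e,b,d}
cl∖int = {e,b,d}

int(A) = ∅
cl(A)  = {e,b,d}
∂A     = {e,b,d}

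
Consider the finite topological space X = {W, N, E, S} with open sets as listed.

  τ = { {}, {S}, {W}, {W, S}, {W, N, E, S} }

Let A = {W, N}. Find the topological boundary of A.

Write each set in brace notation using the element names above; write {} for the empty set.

interior: largest open inside A is {W} (from {}, {W})
cl via duality: int({E, S}) = {S}, so X∖{S} = {W, N, E}
cl∖int = {N, E}

{N, E}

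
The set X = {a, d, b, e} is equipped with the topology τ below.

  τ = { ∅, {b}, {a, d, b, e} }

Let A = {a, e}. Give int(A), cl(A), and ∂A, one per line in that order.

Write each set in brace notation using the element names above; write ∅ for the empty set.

interior: largest open inside A is ∅ (from ∅)
cl via duality: int({d, b}) = {b}, so X∖{b} = {a, d, e}
cl∖int = {a, d, e}

int(A) = ∅
cl(A)  = {a, d, e}
∂A     = {a, d, e}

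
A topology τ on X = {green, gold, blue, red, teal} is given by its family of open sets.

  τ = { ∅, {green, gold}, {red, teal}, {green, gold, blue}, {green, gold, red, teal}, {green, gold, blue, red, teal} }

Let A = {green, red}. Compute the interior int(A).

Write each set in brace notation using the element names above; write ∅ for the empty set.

∅

open subsets of A: ∅; so int(A) = ∅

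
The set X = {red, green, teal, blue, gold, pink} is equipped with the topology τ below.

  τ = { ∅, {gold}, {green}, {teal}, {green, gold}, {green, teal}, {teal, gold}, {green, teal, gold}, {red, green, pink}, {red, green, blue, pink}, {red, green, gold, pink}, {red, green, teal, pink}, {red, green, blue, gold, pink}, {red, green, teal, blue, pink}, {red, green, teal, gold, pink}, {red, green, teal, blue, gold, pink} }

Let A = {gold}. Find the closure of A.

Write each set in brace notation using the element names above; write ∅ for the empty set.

{gold}

complement {red, green, teal, blue, pink}; its interior {red, green, teal, blue, pink}; cl(A) = X∖{red, green, teal, blue, pink} = {gold}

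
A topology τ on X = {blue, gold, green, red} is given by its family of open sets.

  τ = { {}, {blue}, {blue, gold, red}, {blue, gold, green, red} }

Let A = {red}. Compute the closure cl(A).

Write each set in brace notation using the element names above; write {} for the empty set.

X∖A={blue, gold, green}, int(X∖A)={blue}, hence cl(A)={gold, green, red}

{gold, green, red}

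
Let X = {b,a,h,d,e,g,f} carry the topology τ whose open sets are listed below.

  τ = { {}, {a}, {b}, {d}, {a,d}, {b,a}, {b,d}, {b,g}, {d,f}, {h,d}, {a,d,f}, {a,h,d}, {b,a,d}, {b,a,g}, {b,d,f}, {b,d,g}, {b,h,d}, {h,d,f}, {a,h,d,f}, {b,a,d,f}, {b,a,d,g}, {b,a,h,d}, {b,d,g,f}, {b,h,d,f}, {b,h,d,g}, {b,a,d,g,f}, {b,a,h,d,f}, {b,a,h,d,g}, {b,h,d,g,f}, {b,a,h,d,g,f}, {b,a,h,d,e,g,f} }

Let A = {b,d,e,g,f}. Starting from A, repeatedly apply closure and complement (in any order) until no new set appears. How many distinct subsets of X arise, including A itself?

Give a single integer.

closure: X∖int(X∖A) = X∖{a} = {b,h,d,e,g,f}
Let k=closure and c=complement:
  1. A     = {b,d,e,g,f}
  2. kA    = {b,h,d,e,g,f}
  3. cA    = {a,h}
  4. ckA   = {a}
  5. kcA   = {a,h,e}
  6. kckA  = {a,e}
  7. ckcA  = {b,d,g,f}
  8. ckckA = {b,h,d,g,f}
— saturated at 8

8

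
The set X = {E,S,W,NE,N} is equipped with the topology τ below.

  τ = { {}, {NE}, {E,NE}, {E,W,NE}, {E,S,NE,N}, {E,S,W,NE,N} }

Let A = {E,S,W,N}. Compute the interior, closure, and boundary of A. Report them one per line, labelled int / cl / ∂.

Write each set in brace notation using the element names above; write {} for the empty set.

int(A) = {}
cl(A)  = {E,S,W,N}
∂A     = {E,S,W,N}

interior: largest open inside A is {} (from {})
cl via duality: int({NE}) = {NE}, so X∖{NE} = {E,S,W,N}
cl∖int = {E,S,W,N}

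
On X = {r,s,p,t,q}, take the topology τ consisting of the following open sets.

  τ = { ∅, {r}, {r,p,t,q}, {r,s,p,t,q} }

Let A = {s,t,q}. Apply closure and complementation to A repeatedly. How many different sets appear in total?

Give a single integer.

6

closure: X∖int(X∖A) = X∖{r} = {s,p,t,q}
Let k=closure and c=complement:
  1. A     = {s,t,q}
  2. kA    = {s,p,t,q}
  3. cA    = {r,p}
  4. ckA   = {r}
  5. kcA   = {r,s,p,t,q}
  6. ckcA  = ∅
— saturated at 6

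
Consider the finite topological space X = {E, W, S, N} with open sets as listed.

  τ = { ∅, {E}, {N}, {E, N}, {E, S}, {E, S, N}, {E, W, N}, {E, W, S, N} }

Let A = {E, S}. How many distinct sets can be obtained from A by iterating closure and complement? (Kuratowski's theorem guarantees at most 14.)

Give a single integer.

4

cl via duality: int({W, N}) = {N}, so X∖{N} = {E, W, S}
Write k for closure, c for complement:
  1. A     = {E, S}
  2. kA    = {E, W, S}
  3. cA    = {W, N}
  4. ckA   = {N}
applying k or c yields no new set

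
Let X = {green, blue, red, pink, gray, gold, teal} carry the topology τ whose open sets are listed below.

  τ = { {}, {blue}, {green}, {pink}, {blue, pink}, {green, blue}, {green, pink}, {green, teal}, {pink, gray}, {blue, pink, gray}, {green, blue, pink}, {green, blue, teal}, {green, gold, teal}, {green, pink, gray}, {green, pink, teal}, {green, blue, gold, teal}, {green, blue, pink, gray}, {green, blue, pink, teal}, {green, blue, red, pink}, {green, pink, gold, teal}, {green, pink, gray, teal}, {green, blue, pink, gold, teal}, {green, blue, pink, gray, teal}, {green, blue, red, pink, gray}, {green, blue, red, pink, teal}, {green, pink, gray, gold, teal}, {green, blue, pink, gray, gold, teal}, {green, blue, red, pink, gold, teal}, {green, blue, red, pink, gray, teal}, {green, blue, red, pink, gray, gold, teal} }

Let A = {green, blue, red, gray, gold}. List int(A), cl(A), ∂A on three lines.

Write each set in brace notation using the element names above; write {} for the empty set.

interior: largest open inside A is {green, blue} (from {}, {green}, {blue}, {green, blue})
cl via duality: int({pink, teal}) = {pink}, so X∖{pink} = {green, blue, red, gray, gold, teal}
cl∖int = {red, gray, gold, teal}

int(A) = {green, blue}
cl(A)  = {green, blue, red, gray, gold, teal}
∂A     = {red, gray, gold, teal}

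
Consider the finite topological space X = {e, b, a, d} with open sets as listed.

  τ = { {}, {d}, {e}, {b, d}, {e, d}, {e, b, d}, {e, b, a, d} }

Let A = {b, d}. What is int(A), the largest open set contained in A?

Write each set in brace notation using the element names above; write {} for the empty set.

interior: largest open inside A is {b, d} (from {}, {d}, {b, d})

{b, d}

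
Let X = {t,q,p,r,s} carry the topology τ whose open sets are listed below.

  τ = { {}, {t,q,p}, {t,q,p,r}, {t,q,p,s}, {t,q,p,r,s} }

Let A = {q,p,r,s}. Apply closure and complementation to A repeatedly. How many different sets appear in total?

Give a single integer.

4

X∖A={t}, int(X∖A)={}, hence cl(A)={t,q,p,r,s}
Orbit (k=closure, c=complement):
  1. A     = {q,p,r,s}
  2. kA    = {t,q,p,r,s}
  3. cA    = {t}
  4. ckA   = {}
(closed under both — stop)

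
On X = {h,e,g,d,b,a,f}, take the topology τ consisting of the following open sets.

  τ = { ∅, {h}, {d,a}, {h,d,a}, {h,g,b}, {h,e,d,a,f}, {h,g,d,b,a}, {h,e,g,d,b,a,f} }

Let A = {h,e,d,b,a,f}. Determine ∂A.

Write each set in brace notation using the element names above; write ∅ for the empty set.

{g,b}

U open, U⊆A: ∅, {h}, {d,a}, {h,d,a}, {h,e,d,a,f}. int(A) = ⋃ = {h,e,d,a,f}
X∖A={g}, int(X∖A)=∅, hence cl(A)={h,e,g,d,b,a,f}
∂A: remove int from cl → {g,b}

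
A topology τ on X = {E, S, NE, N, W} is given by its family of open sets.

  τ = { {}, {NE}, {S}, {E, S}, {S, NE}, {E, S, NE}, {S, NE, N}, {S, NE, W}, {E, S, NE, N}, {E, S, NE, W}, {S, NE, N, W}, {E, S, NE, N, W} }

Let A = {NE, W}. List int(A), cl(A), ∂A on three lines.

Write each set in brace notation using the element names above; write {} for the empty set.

U open, U⊆A: {}, {NE}. int(A) = ⋃ = {NE}
X∖A={E, S, N}, int(X∖A)={E, S}, hence cl(A)={NE, N, W}
∂A: remove int from cl → {N, W}

int(A) = {NE}
cl(A)  = {NE, N, W}
∂A     = {N, W}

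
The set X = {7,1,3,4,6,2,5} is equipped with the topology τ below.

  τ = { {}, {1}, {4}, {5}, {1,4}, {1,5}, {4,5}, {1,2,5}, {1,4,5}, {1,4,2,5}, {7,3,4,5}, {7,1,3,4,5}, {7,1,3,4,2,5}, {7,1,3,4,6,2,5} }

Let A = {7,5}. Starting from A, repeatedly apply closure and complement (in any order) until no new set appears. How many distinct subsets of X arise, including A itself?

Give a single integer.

6

cl via duality: int({1,3,4,6,2}) = {1,4}, so X∖{1,4} = {7,3,6,2,5}
Write k for closure, c for complement:
  1. A     = {7,5}
  2. kA    = {7,3,6,2,5}
  3. cA    = {1,3,4,6,2}
  4. ckA   = {1,4}
  5. kcA   = {7,1,3,4,6,2}
  6. ckcA  = {5}
applying k or c yields no new set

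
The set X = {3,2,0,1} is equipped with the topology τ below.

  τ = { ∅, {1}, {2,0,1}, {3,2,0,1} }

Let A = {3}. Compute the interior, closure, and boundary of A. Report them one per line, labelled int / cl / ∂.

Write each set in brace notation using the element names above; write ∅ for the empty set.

interior: largest open inside A is ∅ (from ∅)
cl via duality: int({2,0,1}) = {2,0,1}, so X∖{2,0,1} = {3}
cl∖int = {3}

int(A) = ∅
cl(A)  = {3}
∂A     = {3}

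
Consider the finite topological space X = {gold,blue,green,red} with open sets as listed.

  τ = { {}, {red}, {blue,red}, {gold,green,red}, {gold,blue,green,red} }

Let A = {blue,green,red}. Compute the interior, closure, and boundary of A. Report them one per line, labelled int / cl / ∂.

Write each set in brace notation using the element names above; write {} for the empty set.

opens ⊆ A: {}, {red}, {blue,red}; union → int = {blue,red}
complement {gold}; its interior {}; cl(A) = X∖{} = {gold,blue,green,red}
boundary = {gold,blue,green,red} ∖ {blue,red} = {gold,green}

int(A) = {blue,red}
cl(A)  = {gold,blue,green,red}
∂A     = {gold,green}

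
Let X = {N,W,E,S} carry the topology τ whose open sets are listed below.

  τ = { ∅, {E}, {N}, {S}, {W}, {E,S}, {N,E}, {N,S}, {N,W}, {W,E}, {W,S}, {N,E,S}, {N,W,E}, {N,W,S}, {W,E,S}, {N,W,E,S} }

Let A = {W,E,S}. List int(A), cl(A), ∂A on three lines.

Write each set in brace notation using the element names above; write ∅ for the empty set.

U open, U⊆A: ∅, {S}, {E}, {W}, {E,S}, {W,E}, {W,S}, {W,E,S}. int(A) = ⋃ = {W,E,S}
X∖A={N}, int(X∖A)={N}, hence cl(A)={W,E,S}
∂A: remove int from cl → ∅

int(A) = {W,E,S}
cl(A)  = {W,E,S}
∂A     = ∅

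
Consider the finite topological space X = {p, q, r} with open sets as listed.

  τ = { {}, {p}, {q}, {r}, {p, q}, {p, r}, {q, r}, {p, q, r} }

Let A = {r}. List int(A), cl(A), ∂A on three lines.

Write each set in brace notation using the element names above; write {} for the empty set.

int(A) = {r}
cl(A)  = {r}
∂A     = {}

U open, U⊆A: {}, {r}. int(A) = ⋃ = {r}
X∖A={p, q}, int(X∖A)={p, q}, hence cl(A)={r}
∂A: remove int from cl → {}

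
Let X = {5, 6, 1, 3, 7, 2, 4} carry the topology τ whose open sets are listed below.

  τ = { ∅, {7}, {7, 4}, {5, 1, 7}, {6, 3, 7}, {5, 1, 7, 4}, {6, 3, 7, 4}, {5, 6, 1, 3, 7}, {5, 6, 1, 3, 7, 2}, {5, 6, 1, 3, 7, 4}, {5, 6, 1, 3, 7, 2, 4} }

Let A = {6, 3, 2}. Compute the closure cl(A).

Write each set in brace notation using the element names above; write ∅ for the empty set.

cl via duality: int({5, 1, 7, 4}) = {5, 1, 7, 4}, so X∖{5, 1, 7, 4} = {6, 3, 2}

{6, 3, 2}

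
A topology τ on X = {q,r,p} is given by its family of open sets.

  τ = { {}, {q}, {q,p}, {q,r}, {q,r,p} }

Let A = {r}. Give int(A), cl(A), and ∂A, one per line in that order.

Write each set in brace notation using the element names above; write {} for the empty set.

int(A) = {}
cl(A)  = {r}
∂A     = {r}

opens ⊆ A: {}; union → int = {}
complement {q,p}; its interior {q,p}; cl(A) = X∖{q,p} = {r}
boundary = {r} ∖ {} = {r}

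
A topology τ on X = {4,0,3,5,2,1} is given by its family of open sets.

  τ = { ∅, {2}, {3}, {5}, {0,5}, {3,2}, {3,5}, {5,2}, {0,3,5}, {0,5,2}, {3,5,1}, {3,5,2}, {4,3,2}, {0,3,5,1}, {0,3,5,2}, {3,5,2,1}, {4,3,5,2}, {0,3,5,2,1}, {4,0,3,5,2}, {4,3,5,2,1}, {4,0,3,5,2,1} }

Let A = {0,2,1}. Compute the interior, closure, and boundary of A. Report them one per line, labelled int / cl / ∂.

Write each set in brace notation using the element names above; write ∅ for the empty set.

int(A) = {2}
cl(A)  = {4,0,2,1}
∂A     = {4,0,1}

opens ⊆ A: ∅, {2}; union → int = {2}
complement {4,3,5}; its interior {3,5}; cl(A) = X∖{3,5} = {4,0,2,1}
boundary = {4,0,2,1} ∖ {2} = {4,0,1}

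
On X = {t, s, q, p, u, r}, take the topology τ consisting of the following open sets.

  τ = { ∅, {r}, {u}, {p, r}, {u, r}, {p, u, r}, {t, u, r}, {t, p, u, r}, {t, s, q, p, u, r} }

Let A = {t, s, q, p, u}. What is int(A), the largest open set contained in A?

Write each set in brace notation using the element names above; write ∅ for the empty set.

{u}

opens ⊆ A: ∅, {u}; union → int = {u}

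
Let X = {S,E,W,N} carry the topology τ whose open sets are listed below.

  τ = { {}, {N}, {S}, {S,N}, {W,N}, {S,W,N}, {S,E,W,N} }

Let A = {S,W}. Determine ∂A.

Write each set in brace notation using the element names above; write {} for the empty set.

{E,W}

open subsets of A: {}, {S}; so int(A) = {S}
closure: X∖int(X∖A) = X∖{N} = {S,E,W}
∂A = {S,E,W} minus {S} = {E,W}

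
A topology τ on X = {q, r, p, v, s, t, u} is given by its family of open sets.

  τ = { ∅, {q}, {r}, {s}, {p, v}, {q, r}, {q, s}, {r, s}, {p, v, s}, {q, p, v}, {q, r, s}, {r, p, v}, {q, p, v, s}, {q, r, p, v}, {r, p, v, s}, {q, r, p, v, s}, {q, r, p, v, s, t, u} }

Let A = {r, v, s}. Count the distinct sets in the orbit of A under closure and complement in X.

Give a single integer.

X∖A={q, p, t, u}, int(X∖A)={q}, hence cl(A)={r, p, v, s, t, u}
Orbit (k=closure, c=complement):
  1. A     = {r, v, s}
  2. kA    = {r, p, v, s, t, u}
  3. cA    = {q, p, t, u}
  4. ckA   = {q}
  5. kcA   = {q, p, v, t, u}
  6. kckA  = {q, t, u}
  7. ckcA  = {r, s}
  8. ckckA = {r, p, v, s}
  9. kckcA = {r, s, t, u}
  10. ckckcA = {q, p, v}
(closed under both — stop)

10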